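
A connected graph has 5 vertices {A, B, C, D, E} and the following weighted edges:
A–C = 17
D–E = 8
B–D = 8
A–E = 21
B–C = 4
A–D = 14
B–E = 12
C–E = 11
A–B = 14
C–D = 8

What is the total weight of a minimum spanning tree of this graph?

Kruskal's algorithm — process edges by increasing weight (ties by edge label):
B–C (4): add — endpoints in different components.
B–D (8): add — endpoints in different components.
C–D (8): skip — C and D already connected.
D–E (8): add — endpoints in different components.
C–E (11): skip — C and E already connected.
B–E (12): skip — B and E already connected.
A–B (14): add — endpoints in different components.
MST edges: B–C, B–D, D–E, A–B; total weight 4+8+8+14 = 34.

34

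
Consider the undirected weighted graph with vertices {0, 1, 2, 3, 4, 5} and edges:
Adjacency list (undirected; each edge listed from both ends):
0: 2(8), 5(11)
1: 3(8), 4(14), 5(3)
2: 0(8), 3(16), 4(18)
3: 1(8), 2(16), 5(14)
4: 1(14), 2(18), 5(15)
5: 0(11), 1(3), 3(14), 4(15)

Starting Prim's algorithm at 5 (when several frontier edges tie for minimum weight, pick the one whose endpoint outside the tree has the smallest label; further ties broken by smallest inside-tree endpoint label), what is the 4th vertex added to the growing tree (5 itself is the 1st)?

0

Prim's algorithm from 5:
Step 1: cheapest edge leaving the tree is 1—5 (3); add 1.
Step 2: cheapest edge leaving the tree is 1—3 (8); add 3.
Step 3: cheapest edge leaving the tree is 0—5 (11); add 0.
Step 4: cheapest edge leaving the tree is 0—2 (8); add 2.
Step 5: cheapest edge leaving the tree is 1—4 (14); add 4.
Vertex order: 5, 1, 3, 0, 2, 4. The 4th vertex is 0.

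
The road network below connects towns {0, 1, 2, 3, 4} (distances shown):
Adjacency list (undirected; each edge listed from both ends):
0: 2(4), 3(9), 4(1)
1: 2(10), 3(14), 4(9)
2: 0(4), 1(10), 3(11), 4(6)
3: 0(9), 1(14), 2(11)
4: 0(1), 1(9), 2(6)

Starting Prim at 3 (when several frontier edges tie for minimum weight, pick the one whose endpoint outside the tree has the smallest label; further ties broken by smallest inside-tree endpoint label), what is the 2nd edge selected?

0-4

Prim's algorithm from 3:
Step 1: cheapest edge leaving the tree is 0—3 (9); add 0.
Step 2: cheapest edge leaving the tree is 0—4 (1); add 4.
Step 3: cheapest edge leaving the tree is 0—2 (4); add 2.
Step 4: cheapest edge leaving the tree is 1—4 (9); add 1.
The 2nd edge added is 0—4.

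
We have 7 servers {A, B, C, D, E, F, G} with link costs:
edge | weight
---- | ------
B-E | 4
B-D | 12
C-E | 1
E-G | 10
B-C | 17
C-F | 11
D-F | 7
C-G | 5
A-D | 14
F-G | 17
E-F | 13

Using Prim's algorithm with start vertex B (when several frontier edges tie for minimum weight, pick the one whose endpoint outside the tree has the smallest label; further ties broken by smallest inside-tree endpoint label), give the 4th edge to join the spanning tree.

C-F

Grow the tree from B using Prim:
Step 1: cheapest edge leaving the tree is B-E (4); add E.
Step 2: cheapest edge leaving the tree is C-E (1); add C.
Step 3: cheapest edge leaving the tree is C-G (5); add G.
Step 4: cheapest edge leaving the tree is C-F (11); add F.
Step 5: cheapest edge leaving the tree is D-F (7); add D.
Step 6: cheapest edge leaving the tree is A-D (14); add A.
The 4th edge added is C-F.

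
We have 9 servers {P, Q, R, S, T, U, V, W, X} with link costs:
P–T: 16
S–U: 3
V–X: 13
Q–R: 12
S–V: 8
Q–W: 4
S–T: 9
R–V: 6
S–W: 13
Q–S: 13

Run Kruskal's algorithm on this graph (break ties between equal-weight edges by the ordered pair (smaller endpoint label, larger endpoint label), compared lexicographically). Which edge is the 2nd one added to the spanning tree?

Kruskal: consider edges lightest-first.
S–U (3): add — endpoints in different components.
Q–W (4): add — endpoints in different components.
R–V (6): add — endpoints in different components.
S–V (8): add — endpoints in different components.
S–T (9): add — endpoints in different components.
Q–R (12): add — endpoints in different components.
Q–S (13): skip — S and Q already connected.
S–W (13): skip — W and S already connected.
V–X (13): add — endpoints in different components.
P–T (16): add — endpoints in different components.
The 2nd edge added is Q–W.

Q-W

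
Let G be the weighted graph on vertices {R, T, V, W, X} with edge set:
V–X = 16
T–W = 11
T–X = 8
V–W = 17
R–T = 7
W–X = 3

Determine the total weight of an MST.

Prim's algorithm from W:
Step 1: cheapest edge leaving the tree is W–X (3); add X.
Step 2: cheapest edge leaving the tree is T–X (8); add T.
Step 3: cheapest edge leaving the tree is R–T (7); add R.
Step 4: cheapest edge leaving the tree is V–X (16); add V.
MST edges: W–X, T–X, R–T, V–X; total weight 3+8+7+16 = 34.

34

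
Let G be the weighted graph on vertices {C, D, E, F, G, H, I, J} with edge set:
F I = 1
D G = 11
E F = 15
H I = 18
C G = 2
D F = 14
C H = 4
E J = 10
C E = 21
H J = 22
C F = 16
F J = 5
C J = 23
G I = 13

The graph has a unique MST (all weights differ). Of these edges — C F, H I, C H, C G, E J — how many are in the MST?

3

Sort edges by weight, then run Kruskal:
F I (1): add — endpoints in different components.
C G (2): add — endpoints in different components.
C H (4): add — endpoints in different components.
F J (5): add — endpoints in different components.
E J (10): add — endpoints in different components.
D G (11): add — endpoints in different components.
G I (13): add — endpoints in different components.
MST edge set: {F I, C G, C H, F J, E J, D G, G I}.
Of the listed edges, {C H, C G, E J} are in the MST → 3.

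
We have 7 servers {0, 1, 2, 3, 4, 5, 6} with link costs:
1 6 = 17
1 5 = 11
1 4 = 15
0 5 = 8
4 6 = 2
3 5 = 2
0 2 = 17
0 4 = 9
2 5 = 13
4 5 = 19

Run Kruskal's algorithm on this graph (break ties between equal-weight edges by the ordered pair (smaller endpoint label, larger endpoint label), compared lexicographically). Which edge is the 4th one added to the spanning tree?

Kruskal: consider edges lightest-first.
3 5 (2): add. Components now {0} {1} {2} {3,5} {4} {6}
4 6 (2): add. Components now {0} {1} {2} {3,5} {4,6}
0 5 (8): add. Components now {0,3,5} {1} {2} {4,6}
0 4 (9): add. Components now {0,3,4,5,6} {1} {2}
1 5 (11): add. Components now {0,1,3,4,5,6} {2}
2 5 (13): add. Components now {0,1,2,3,4,5,6}
The 4th edge added is 0 4.

0-4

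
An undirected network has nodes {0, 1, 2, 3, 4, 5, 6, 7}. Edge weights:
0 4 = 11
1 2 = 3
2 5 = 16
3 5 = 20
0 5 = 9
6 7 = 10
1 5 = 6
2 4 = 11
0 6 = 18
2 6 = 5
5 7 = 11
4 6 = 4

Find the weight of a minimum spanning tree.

57

Sort edges by weight, then run Kruskal:
1 2 (3): add — endpoints in different components.
4 6 (4): add — endpoints in different components.
2 6 (5): add — endpoints in different components.
1 5 (6): add — endpoints in different components.
0 5 (9): add — endpoints in different components.
6 7 (10): add — endpoints in different components.
0 4 (11): skip — 0 and 4 already connected.
2 4 (11): skip — 2 and 4 already connected.
5 7 (11): skip — 5 and 7 already connected.
2 5 (16): skip — 2 and 5 already connected.
0 6 (18): skip — 0 and 6 already connected.
3 5 (20): add — endpoints in different components.
MST edges: 1 2, 4 6, 2 6, 1 5, 0 5, 6 7, 3 5; total weight 3+4+5+6+9+10+20 = 57.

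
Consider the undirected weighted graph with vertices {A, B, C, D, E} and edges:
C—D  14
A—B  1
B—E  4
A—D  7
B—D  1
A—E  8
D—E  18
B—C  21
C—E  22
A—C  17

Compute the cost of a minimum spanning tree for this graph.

Sort edges by weight, then run Kruskal:
A—B (1): add — endpoints in different components.
B—D (1): add — endpoints in different components.
B—E (4): add — endpoints in different components.
A—D (7): skip — A and D already connected.
A—E (8): skip — A and E already connected.
C—D (14): add — endpoints in different components.
MST edges: A—B, B—D, B—E, C—D; total weight 1+1+4+14 = 20.

20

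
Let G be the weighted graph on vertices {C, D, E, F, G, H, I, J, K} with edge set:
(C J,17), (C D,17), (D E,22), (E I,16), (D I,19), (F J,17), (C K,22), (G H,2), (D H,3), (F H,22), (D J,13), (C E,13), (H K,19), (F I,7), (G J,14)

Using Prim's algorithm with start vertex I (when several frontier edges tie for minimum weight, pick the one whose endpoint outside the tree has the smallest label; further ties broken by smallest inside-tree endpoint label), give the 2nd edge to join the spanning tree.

Prim's algorithm from I:
Step 1: cheapest edge leaving the tree is F I (7); add F.
Step 2: cheapest edge leaving the tree is E I (16); add E.
Step 3: cheapest edge leaving the tree is C E (13); add C.
Step 4: cheapest edge leaving the tree is C D (17); add D.
Step 5: cheapest edge leaving the tree is D H (3); add H.
Step 6: cheapest edge leaving the tree is G H (2); add G.
Step 7: cheapest edge leaving the tree is D J (13); add J.
Step 8: cheapest edge leaving the tree is H K (19); add K.
The 2nd edge added is E I.

E-I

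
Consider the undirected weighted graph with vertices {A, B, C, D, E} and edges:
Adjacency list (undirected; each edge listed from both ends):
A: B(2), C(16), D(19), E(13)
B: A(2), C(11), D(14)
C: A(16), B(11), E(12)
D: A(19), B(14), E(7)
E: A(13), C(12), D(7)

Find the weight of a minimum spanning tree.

32

Prim, starting at B.
Step 1: frontier [A—B 2, B—C 11, B—D 14] → take A—B (2); add A.
Step 2: frontier [A—E 13, A—C 16, A—D 19, B—C 11, B—D 14] → take B—C (11); add C.
Step 3: frontier [A—E 13, A—D 19, B—D 14, C—E 12] → take C—E (12); add E.
Step 4: frontier [A—D 19, B—D 14, D—E 7] → take D—E (7); add D.
MST edges: A—B, B—C, C—E, D—E; total weight 2+11+12+7 = 32.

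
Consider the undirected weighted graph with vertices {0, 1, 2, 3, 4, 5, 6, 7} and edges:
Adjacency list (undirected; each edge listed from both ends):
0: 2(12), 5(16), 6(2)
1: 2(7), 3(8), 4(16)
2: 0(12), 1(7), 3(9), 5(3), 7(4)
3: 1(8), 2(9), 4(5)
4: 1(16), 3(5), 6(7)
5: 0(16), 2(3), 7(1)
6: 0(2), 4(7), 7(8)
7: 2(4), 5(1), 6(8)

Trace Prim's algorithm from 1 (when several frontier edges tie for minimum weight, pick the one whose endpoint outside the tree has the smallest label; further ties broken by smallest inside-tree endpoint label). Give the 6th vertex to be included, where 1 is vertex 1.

Prim, starting at 1.
Step 1: cheapest edge leaving the tree is 1—2 (7); add 2.
Step 2: cheapest edge leaving the tree is 2—5 (3); add 5.
Step 3: cheapest edge leaving the tree is 5—7 (1); add 7.
Step 4: cheapest edge leaving the tree is 1—3 (8); add 3.
Step 5: cheapest edge leaving the tree is 3—4 (5); add 4.
Step 6: cheapest edge leaving the tree is 4—6 (7); add 6.
Step 7: cheapest edge leaving the tree is 0—6 (2); add 0.
Vertex order: 1, 2, 5, 7, 3, 4, 6, 0. The 6th vertex is 4.

4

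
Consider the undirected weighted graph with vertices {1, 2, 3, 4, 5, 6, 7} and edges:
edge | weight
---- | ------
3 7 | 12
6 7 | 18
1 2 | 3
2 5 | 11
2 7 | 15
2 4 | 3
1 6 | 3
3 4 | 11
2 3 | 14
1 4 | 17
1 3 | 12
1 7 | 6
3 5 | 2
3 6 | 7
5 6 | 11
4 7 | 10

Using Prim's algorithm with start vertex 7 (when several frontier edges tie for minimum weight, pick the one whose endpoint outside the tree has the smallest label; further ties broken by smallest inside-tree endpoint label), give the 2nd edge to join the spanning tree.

Prim, starting at 7.
Step 1: cheapest edge leaving the tree is 1 7 (6); add 1.
Step 2: cheapest edge leaving the tree is 1 2 (3); add 2.
Step 3: cheapest edge leaving the tree is 2 4 (3); add 4.
Step 4: cheapest edge leaving the tree is 1 6 (3); add 6.
Step 5: cheapest edge leaving the tree is 3 6 (7); add 3.
Step 6: cheapest edge leaving the tree is 3 5 (2); add 5.
The 2nd edge added is 1 2.

1-2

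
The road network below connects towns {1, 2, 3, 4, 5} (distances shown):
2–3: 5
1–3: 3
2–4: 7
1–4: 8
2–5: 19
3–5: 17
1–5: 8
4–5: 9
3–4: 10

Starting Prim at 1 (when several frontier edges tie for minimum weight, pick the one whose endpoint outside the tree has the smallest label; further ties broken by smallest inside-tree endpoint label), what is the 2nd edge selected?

2-3

Prim's algorithm from 1:
Step 1: frontier [1–3 3, 1–4 8, 1–5 8] → take 1–3 (3); add 3.
Step 2: frontier [1–4 8, 1–5 8, 2–3 5, 3–4 10, 3–5 17] → take 2–3 (5); add 2.
Step 3: frontier [1–4 8, 1–5 8, 2–4 7, 2–5 19, 3–4 10, 3–5 17] → take 2–4 (7); add 4.
Step 4: frontier [1–5 8, 2–5 19, 3–5 17, 4–5 9] → take 1–5 (8); add 5.
The 2nd edge added is 2–3.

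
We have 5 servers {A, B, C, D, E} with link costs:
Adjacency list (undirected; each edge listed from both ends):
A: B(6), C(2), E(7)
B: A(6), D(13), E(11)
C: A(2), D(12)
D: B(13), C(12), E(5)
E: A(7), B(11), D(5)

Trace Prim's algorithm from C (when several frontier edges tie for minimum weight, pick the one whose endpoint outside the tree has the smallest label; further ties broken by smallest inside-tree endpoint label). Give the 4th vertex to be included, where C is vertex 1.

E

Prim's algorithm from C:
Step 1: frontier [A-C 2, C-D 12] → take A-C (2); add A.
Step 2: frontier [A-B 6, A-E 7, C-D 12] → take A-B (6); add B.
Step 3: frontier [A-E 7, B-E 11, B-D 13, C-D 12] → take A-E (7); add E.
Step 4: frontier [B-D 13, C-D 12, D-E 5] → take D-E (5); add D.
Vertex order: C, A, B, E, D. The 4th vertex is E.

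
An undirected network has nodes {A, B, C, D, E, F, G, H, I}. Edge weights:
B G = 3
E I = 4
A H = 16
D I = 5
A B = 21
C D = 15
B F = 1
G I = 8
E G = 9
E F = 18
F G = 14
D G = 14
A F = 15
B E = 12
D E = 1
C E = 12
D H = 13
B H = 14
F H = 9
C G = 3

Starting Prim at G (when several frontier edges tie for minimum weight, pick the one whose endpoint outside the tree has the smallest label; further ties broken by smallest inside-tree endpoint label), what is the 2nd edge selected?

B-F

Prim, starting at G.
Step 1: cheapest edge leaving the tree is B G (3); add B.
Step 2: cheapest edge leaving the tree is B F (1); add F.
Step 3: cheapest edge leaving the tree is C G (3); add C.
Step 4: cheapest edge leaving the tree is G I (8); add I.
Step 5: cheapest edge leaving the tree is E I (4); add E.
Step 6: cheapest edge leaving the tree is D E (1); add D.
Step 7: cheapest edge leaving the tree is F H (9); add H.
Step 8: cheapest edge leaving the tree is A F (15); add A.
The 2nd edge added is B F.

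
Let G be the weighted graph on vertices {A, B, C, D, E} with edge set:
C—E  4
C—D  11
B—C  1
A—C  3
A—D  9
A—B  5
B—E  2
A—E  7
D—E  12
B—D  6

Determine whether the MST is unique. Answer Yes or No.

Kruskal's algorithm — process edges by increasing weight (ties by edge label):
B—C (1): add. Components now {A} {B,C} {D} {E}
B—E (2): add. Components now {A} {B,C,E} {D}
A—C (3): add. Components now {A,B,C,E} {D}
C—E (4): skip — C and E already connected.
A—B (5): skip — A and B already connected.
B—D (6): add. Components now {A,B,C,D,E}
Every non-tree edge has weight strictly greater than the heaviest edge on the tree path between its endpoints, so the MST is unique.

Yes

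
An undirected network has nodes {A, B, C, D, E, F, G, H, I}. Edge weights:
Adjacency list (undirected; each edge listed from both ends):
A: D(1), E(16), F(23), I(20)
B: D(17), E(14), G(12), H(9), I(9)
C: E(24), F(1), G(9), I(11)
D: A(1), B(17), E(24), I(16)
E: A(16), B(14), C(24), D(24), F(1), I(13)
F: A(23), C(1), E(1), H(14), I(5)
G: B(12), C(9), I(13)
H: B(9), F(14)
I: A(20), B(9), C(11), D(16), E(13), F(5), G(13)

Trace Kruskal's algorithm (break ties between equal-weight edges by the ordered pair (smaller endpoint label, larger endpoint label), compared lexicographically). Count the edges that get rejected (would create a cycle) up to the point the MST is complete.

6

Kruskal's algorithm — process edges by increasing weight (ties by edge label):
A-D (1): add — endpoints in different components.
C-F (1): add — endpoints in different components.
E-F (1): add — endpoints in different components.
F-I (5): add — endpoints in different components.
B-H (9): add — endpoints in different components.
B-I (9): add — endpoints in different components.
C-G (9): add — endpoints in different components.
C-I (11): skip — C and I already connected.
B-G (12): skip — B and G already connected.
E-I (13): skip — E and I already connected.
G-I (13): skip — G and I already connected.
B-E (14): skip — B and E already connected.
F-H (14): skip — F and H already connected.
A-E (16): add — endpoints in different components.
Edges rejected before the tree was complete: 6.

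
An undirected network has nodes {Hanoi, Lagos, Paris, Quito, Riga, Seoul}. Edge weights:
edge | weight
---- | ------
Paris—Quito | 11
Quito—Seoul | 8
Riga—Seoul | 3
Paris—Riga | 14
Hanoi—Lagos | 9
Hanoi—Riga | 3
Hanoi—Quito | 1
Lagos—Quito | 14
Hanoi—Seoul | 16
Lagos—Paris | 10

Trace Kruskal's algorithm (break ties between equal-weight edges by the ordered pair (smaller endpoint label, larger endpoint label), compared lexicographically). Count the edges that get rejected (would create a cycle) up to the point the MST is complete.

1

Kruskal's algorithm — process edges by increasing weight (ties by edge label):
Hanoi—Quito (1): add — endpoints in different components.
Hanoi—Riga (3): add — endpoints in different components.
Riga—Seoul (3): add — endpoints in different components.
Quito—Seoul (8): skip — Quito and Seoul already connected.
Hanoi—Lagos (9): add — endpoints in different components.
Lagos—Paris (10): add — endpoints in different components.
Edges rejected before the tree was complete: 1.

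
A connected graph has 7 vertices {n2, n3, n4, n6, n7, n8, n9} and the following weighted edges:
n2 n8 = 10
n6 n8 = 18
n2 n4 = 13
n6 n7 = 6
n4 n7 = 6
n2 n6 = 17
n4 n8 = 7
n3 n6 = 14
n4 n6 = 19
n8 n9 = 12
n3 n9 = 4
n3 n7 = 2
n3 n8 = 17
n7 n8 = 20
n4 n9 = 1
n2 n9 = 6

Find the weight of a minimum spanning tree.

26

Grow the tree from n6 using Prim:
Step 1: cheapest edge leaving the tree is n6 n7 (6); add n7.
Step 2: cheapest edge leaving the tree is n3 n7 (2); add n3.
Step 3: cheapest edge leaving the tree is n3 n9 (4); add n9.
Step 4: cheapest edge leaving the tree is n4 n9 (1); add n4.
Step 5: cheapest edge leaving the tree is n2 n9 (6); add n2.
Step 6: cheapest edge leaving the tree is n4 n8 (7); add n8.
MST edges: n6 n7, n3 n7, n3 n9, n4 n9, n2 n9, n4 n8; total weight 6+2+4+1+6+7 = 26.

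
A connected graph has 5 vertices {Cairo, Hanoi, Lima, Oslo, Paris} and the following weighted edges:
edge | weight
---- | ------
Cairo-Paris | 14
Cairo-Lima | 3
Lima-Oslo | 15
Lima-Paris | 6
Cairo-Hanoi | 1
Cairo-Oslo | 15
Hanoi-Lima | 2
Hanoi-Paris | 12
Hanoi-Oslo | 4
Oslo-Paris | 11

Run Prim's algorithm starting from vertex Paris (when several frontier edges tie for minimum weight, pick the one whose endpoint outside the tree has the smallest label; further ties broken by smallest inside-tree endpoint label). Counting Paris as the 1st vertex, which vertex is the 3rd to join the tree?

Grow the tree from Paris using Prim:
Step 1: frontier [Lima-Paris 6, Oslo-Paris 11, Hanoi-Paris 12, Cairo-Paris 14] → take Lima-Paris (6); add Lima.
Step 2: frontier [Hanoi-Lima 2, Cairo-Lima 3, Lima-Oslo 15, Oslo-Paris 11, Hanoi-Paris 12, Cairo-Paris 14] → take Hanoi-Lima (2); add Hanoi.
Step 3: frontier [Cairo-Hanoi 1, Hanoi-Oslo 4, Cairo-Lima 3, Lima-Oslo 15, Oslo-Paris 11, Cairo-Paris 14] → take Cairo-Hanoi (1); add Cairo.
Step 4: frontier [Cairo-Oslo 15, Hanoi-Oslo 4, Lima-Oslo 15, Oslo-Paris 11] → take Hanoi-Oslo (4); add Oslo.
Vertex order: Paris, Lima, Hanoi, Cairo, Oslo. The 3rd vertex is Hanoi.

Hanoi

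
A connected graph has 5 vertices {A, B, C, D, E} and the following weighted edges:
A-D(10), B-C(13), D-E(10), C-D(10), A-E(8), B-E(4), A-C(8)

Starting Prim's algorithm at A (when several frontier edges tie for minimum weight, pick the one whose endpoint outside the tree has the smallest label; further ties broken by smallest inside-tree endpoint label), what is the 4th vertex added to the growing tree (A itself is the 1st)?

Grow the tree from A using Prim:
Step 1: frontier [A-C 8, A-E 8, A-D 10] → take A-C (8); add C.
Step 2: frontier [A-E 8, A-D 10, C-D 10, B-C 13] → take A-E (8); add E.
Step 3: frontier [A-D 10, C-D 10, B-C 13, B-E 4, D-E 10] → take B-E (4); add B.
Step 4: frontier [A-D 10, C-D 10, D-E 10] → take A-D (10); add D.
Vertex order: A, C, E, B, D. The 4th vertex is B.

B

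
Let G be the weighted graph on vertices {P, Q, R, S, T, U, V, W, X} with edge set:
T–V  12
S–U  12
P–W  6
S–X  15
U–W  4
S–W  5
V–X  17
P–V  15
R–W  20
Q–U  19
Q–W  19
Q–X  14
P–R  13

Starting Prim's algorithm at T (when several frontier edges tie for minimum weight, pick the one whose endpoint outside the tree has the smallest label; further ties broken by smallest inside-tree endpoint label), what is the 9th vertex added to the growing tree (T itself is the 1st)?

Prim's algorithm from T:
Step 1: cheapest edge leaving the tree is T–V (12); add V.
Step 2: cheapest edge leaving the tree is P–V (15); add P.
Step 3: cheapest edge leaving the tree is P–W (6); add W.
Step 4: cheapest edge leaving the tree is U–W (4); add U.
Step 5: cheapest edge leaving the tree is S–W (5); add S.
Step 6: cheapest edge leaving the tree is P–R (13); add R.
Step 7: cheapest edge leaving the tree is S–X (15); add X.
Step 8: cheapest edge leaving the tree is Q–X (14); add Q.
Vertex order: T, V, P, W, U, S, R, X, Q. The 9th vertex is Q.

Q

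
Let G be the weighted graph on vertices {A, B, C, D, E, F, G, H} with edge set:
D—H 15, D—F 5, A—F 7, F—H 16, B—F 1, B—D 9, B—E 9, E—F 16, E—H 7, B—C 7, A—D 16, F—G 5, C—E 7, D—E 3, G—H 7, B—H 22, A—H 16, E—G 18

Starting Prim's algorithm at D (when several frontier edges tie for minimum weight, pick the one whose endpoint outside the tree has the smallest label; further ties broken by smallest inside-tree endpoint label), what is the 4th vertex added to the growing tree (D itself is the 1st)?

B

Grow the tree from D using Prim:
Step 1: cheapest edge leaving the tree is D—E (3); add E.
Step 2: cheapest edge leaving the tree is D—F (5); add F.
Step 3: cheapest edge leaving the tree is B—F (1); add B.
Step 4: cheapest edge leaving the tree is F—G (5); add G.
Step 5: cheapest edge leaving the tree is A—F (7); add A.
Step 6: cheapest edge leaving the tree is B—C (7); add C.
Step 7: cheapest edge leaving the tree is E—H (7); add H.
Vertex order: D, E, F, B, G, A, C, H. The 4th vertex is B.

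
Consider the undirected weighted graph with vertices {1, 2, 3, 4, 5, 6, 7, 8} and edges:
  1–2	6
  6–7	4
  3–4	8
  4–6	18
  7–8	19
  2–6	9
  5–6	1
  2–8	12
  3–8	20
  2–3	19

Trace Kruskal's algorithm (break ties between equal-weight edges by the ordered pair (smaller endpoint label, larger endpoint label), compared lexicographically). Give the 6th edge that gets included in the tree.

Kruskal: consider edges lightest-first.
5–6 (1): add — endpoints in different components.
6–7 (4): add — endpoints in different components.
1–2 (6): add — endpoints in different components.
3–4 (8): add — endpoints in different components.
2–6 (9): add — endpoints in different components.
2–8 (12): add — endpoints in different components.
4–6 (18): add — endpoints in different components.
The 6th edge added is 2–8.

2-8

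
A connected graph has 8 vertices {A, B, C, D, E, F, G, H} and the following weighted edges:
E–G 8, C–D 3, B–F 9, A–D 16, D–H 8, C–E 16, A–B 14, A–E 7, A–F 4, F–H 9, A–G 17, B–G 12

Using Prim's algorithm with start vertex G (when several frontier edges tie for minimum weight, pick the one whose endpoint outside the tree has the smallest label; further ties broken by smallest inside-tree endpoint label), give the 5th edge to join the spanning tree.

F-H

Grow the tree from G using Prim:
Step 1: cheapest edge leaving the tree is E–G (8); add E.
Step 2: cheapest edge leaving the tree is A–E (7); add A.
Step 3: cheapest edge leaving the tree is A–F (4); add F.
Step 4: cheapest edge leaving the tree is B–F (9); add B.
Step 5: cheapest edge leaving the tree is F–H (9); add H.
Step 6: cheapest edge leaving the tree is D–H (8); add D.
Step 7: cheapest edge leaving the tree is C–D (3); add C.
The 5th edge added is F–H.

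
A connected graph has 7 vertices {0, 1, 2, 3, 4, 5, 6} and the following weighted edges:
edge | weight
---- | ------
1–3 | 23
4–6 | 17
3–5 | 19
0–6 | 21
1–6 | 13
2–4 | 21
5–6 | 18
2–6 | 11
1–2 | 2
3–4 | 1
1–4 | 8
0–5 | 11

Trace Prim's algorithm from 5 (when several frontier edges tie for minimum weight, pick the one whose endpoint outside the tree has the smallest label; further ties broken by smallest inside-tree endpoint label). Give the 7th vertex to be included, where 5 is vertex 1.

Prim's algorithm from 5:
Step 1: frontier [0–5 11, 5–6 18, 3–5 19] → take 0–5 (11); add 0.
Step 2: frontier [0–6 21, 5–6 18, 3–5 19] → take 5–6 (18); add 6.
Step 3: frontier [3–5 19, 2–6 11, 1–6 13, 4–6 17] → take 2–6 (11); add 2.
Step 4: frontier [1–2 2, 2–4 21, 3–5 19, 1–6 13, 4–6 17] → take 1–2 (2); add 1.
Step 5: frontier [1–4 8, 1–3 23, 2–4 21, 3–5 19, 4–6 17] → take 1–4 (8); add 4.
Step 6: frontier [1–3 23, 3–4 1, 3–5 19] → take 3–4 (1); add 3.
Vertex order: 5, 0, 6, 2, 1, 4, 3. The 7th vertex is 3.

3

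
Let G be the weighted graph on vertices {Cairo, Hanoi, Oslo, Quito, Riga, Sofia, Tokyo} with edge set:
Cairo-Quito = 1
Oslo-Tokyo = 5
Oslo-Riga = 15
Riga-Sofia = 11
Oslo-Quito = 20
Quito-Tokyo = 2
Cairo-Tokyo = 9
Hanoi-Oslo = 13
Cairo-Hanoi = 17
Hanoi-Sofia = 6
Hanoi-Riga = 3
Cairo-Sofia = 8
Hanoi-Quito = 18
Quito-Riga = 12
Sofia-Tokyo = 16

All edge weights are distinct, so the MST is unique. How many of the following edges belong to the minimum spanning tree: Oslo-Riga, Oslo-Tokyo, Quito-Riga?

1

Sort edges by weight, then run Kruskal:
Cairo-Quito (1): add. Components now {Cairo,Quito} {Hanoi} {Riga} {Oslo} {Sofia} {Tokyo}
Quito-Tokyo (2): add. Components now {Cairo,Quito,Tokyo} {Hanoi} {Riga} {Oslo} {Sofia}
Hanoi-Riga (3): add. Components now {Cairo,Quito,Tokyo} {Hanoi,Riga} {Oslo} {Sofia}
Oslo-Tokyo (5): add. Components now {Cairo,Oslo,Quito,Tokyo} {Hanoi,Riga} {Sofia}
Hanoi-Sofia (6): add. Components now {Cairo,Oslo,Quito,Tokyo} {Hanoi,Riga,Sofia}
Cairo-Sofia (8): add. Components now {Cairo,Hanoi,Oslo,Quito,Riga,Sofia,Tokyo}
MST edge set: {Cairo-Quito, Quito-Tokyo, Hanoi-Riga, Oslo-Tokyo, Hanoi-Sofia, Cairo-Sofia}.
Of the listed edges, {Oslo-Tokyo} are in the MST → 1.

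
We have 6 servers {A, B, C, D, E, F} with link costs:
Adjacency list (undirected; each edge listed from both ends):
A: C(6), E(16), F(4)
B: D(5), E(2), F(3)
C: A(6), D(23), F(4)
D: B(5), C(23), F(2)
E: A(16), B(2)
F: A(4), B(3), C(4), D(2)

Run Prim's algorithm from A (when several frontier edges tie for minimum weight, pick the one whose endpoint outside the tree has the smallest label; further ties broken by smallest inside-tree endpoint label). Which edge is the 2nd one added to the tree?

Grow the tree from A using Prim:
Step 1: cheapest edge leaving the tree is A—F (4); add F.
Step 2: cheapest edge leaving the tree is D—F (2); add D.
Step 3: cheapest edge leaving the tree is B—F (3); add B.
Step 4: cheapest edge leaving the tree is B—E (2); add E.
Step 5: cheapest edge leaving the tree is C—F (4); add C.
The 2nd edge added is D—F.

D-F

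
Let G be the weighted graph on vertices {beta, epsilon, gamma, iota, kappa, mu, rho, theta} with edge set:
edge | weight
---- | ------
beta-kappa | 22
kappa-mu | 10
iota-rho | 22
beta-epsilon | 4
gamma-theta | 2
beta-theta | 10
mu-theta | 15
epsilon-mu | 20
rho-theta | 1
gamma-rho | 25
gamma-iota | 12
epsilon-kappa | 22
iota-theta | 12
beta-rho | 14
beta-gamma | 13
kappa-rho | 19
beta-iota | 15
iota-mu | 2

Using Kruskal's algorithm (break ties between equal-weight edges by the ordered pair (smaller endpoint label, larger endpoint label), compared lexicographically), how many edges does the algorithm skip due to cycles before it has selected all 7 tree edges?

Sort edges by weight, then run Kruskal:
rho-theta (1): add — endpoints in different components.
gamma-theta (2): add — endpoints in different components.
iota-mu (2): add — endpoints in different components.
beta-epsilon (4): add — endpoints in different components.
beta-theta (10): add — endpoints in different components.
kappa-mu (10): add — endpoints in different components.
gamma-iota (12): add — endpoints in different components.
Edges rejected before the tree was complete: 0.

0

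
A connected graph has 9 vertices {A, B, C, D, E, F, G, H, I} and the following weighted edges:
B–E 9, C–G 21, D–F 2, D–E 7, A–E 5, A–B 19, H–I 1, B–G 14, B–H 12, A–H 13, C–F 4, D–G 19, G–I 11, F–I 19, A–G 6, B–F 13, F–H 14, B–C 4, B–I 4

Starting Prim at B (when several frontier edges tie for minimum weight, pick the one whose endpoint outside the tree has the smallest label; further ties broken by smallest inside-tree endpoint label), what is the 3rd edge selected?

D-F

Prim's algorithm from B:
Step 1: cheapest edge leaving the tree is B–C (4); add C.
Step 2: cheapest edge leaving the tree is C–F (4); add F.
Step 3: cheapest edge leaving the tree is D–F (2); add D.
Step 4: cheapest edge leaving the tree is B–I (4); add I.
Step 5: cheapest edge leaving the tree is H–I (1); add H.
Step 6: cheapest edge leaving the tree is D–E (7); add E.
Step 7: cheapest edge leaving the tree is A–E (5); add A.
Step 8: cheapest edge leaving the tree is A–G (6); add G.
The 3rd edge added is D–F.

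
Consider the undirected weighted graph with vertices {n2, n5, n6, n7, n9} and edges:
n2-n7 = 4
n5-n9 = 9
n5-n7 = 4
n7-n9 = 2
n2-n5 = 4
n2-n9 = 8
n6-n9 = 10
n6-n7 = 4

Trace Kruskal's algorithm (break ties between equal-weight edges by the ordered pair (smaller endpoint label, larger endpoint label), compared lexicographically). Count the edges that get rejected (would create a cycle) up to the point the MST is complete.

Kruskal's algorithm — process edges by increasing weight (ties by edge label):
n7-n9 (2): add. Components now {n7,n9} {n6} {n5} {n2}
n2-n5 (4): add. Components now {n7,n9} {n6} {n2,n5}
n2-n7 (4): add. Components now {n2,n5,n7,n9} {n6}
n5-n7 (4): skip — n7 and n5 already connected.
n6-n7 (4): add. Components now {n2,n5,n6,n7,n9}
Edges rejected before the tree was complete: 1.

1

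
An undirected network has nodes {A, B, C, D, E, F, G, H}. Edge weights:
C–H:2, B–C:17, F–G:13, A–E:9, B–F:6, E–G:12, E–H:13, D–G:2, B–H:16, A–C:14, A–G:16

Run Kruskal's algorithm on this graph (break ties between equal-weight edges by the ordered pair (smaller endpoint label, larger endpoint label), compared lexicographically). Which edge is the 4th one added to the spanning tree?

Sort edges by weight, then run Kruskal:
C–H (2): add — endpoints in different components.
D–G (2): add — endpoints in different components.
B–F (6): add — endpoints in different components.
A–E (9): add — endpoints in different components.
E–G (12): add — endpoints in different components.
E–H (13): add — endpoints in different components.
F–G (13): add — endpoints in different components.
The 4th edge added is A–E.

A-E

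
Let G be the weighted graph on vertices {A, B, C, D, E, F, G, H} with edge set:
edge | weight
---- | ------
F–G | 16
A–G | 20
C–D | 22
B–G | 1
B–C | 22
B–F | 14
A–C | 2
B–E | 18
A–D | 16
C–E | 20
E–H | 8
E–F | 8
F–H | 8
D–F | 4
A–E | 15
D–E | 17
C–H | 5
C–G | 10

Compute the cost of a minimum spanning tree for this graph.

38

Sort edges by weight, then run Kruskal:
B–G (1): add — endpoints in different components.
A–C (2): add — endpoints in different components.
D–F (4): add — endpoints in different components.
C–H (5): add — endpoints in different components.
E–F (8): add — endpoints in different components.
E–H (8): add — endpoints in different components.
F–H (8): skip — F and H already connected.
C–G (10): add — endpoints in different components.
MST edges: B–G, A–C, D–F, C–H, E–F, E–H, C–G; total weight 1+2+4+5+8+8+10 = 38.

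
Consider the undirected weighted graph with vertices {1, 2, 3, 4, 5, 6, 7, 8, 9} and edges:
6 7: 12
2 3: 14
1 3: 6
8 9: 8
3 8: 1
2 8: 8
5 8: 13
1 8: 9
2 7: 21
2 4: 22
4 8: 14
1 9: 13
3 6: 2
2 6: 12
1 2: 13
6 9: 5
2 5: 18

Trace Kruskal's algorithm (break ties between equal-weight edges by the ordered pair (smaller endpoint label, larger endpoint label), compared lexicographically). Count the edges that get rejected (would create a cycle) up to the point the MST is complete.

Kruskal's algorithm — process edges by increasing weight (ties by edge label):
3 8 (1): add — endpoints in different components.
3 6 (2): add — endpoints in different components.
6 9 (5): add — endpoints in different components.
1 3 (6): add — endpoints in different components.
2 8 (8): add — endpoints in different components.
8 9 (8): skip — 8 and 9 already connected.
1 8 (9): skip — 1 and 8 already connected.
2 6 (12): skip — 2 and 6 already connected.
6 7 (12): add — endpoints in different components.
1 2 (13): skip — 1 and 2 already connected.
1 9 (13): skip — 1 and 9 already connected.
5 8 (13): add — endpoints in different components.
2 3 (14): skip — 2 and 3 already connected.
4 8 (14): add — endpoints in different components.
Edges rejected before the tree was complete: 6.

6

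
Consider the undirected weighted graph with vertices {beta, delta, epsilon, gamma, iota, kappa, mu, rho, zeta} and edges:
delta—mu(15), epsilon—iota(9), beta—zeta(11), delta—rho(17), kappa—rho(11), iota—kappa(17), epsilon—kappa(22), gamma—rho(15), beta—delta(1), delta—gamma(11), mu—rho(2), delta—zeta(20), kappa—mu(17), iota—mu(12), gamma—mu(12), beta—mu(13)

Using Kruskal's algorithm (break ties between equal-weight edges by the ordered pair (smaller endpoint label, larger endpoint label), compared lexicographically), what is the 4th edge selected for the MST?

Sort edges by weight, then run Kruskal:
beta—delta (1): add — endpoints in different components.
mu—rho (2): add — endpoints in different components.
epsilon—iota (9): add — endpoints in different components.
beta—zeta (11): add — endpoints in different components.
delta—gamma (11): add — endpoints in different components.
kappa—rho (11): add — endpoints in different components.
gamma—mu (12): add — endpoints in different components.
iota—mu (12): add — endpoints in different components.
The 4th edge added is beta—zeta.

beta-zeta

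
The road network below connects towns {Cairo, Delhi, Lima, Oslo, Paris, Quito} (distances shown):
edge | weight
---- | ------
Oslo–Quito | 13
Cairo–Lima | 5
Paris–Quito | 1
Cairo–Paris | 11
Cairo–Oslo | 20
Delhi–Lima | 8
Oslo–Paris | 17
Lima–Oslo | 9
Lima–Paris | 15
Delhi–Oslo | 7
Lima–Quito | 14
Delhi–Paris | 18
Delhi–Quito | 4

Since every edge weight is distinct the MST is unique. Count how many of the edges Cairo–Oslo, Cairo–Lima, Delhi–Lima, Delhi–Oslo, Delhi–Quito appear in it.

Kruskal: consider edges lightest-first.
Paris–Quito (1): add. Components now {Delhi} {Cairo} {Paris,Quito} {Lima} {Oslo}
Delhi–Quito (4): add. Components now {Delhi,Paris,Quito} {Cairo} {Lima} {Oslo}
Cairo–Lima (5): add. Components now {Delhi,Paris,Quito} {Cairo,Lima} {Oslo}
Delhi–Oslo (7): add. Components now {Delhi,Oslo,Paris,Quito} {Cairo,Lima}
Delhi–Lima (8): add. Components now {Cairo,Delhi,Lima,Oslo,Paris,Quito}
MST edge set: {Paris–Quito, Delhi–Quito, Cairo–Lima, Delhi–Oslo, Delhi–Lima}.
Of the listed edges, {Cairo–Lima, Delhi–Lima, Delhi–Oslo, Delhi–Quito} are in the MST → 4.

4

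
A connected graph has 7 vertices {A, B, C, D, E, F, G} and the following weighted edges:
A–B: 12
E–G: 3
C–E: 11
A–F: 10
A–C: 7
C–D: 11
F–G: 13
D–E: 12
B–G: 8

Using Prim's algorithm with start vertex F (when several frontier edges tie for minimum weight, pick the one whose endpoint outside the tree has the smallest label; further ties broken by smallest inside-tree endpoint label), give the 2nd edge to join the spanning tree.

Grow the tree from F using Prim:
Step 1: frontier [A–F 10, F–G 13] → take A–F (10); add A.
Step 2: frontier [A–C 7, A–B 12, F–G 13] → take A–C (7); add C.
Step 3: frontier [A–B 12, C–D 11, C–E 11, F–G 13] → take C–D (11); add D.
Step 4: frontier [A–B 12, C–E 11, D–E 12, F–G 13] → take C–E (11); add E.
Step 5: frontier [A–B 12, E–G 3, F–G 13] → take E–G (3); add G.
Step 6: frontier [A–B 12, B–G 8] → take B–G (8); add B.
The 2nd edge added is A–C.

A-C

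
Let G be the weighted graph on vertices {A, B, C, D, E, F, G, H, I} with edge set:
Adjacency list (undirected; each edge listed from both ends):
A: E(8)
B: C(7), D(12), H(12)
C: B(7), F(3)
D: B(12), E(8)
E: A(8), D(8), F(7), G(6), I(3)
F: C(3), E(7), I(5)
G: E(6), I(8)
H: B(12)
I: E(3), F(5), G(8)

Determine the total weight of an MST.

Prim's algorithm from H:
Step 1: cheapest edge leaving the tree is B H (12); add B.
Step 2: cheapest edge leaving the tree is B C (7); add C.
Step 3: cheapest edge leaving the tree is C F (3); add F.
Step 4: cheapest edge leaving the tree is F I (5); add I.
Step 5: cheapest edge leaving the tree is E I (3); add E.
Step 6: cheapest edge leaving the tree is E G (6); add G.
Step 7: cheapest edge leaving the tree is A E (8); add A.
Step 8: cheapest edge leaving the tree is D E (8); add D.
MST edges: B H, B C, C F, F I, E I, E G, A E, D E; total weight 12+7+3+5+3+6+8+8 = 52.

52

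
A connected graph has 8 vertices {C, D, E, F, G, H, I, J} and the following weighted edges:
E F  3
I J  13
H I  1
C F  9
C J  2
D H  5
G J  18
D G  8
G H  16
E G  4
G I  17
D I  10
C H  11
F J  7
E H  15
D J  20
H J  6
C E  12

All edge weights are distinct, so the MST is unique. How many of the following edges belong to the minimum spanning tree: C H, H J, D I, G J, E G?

Kruskal: consider edges lightest-first.
H I (1): add — endpoints in different components.
C J (2): add — endpoints in different components.
E F (3): add — endpoints in different components.
E G (4): add — endpoints in different components.
D H (5): add — endpoints in different components.
H J (6): add — endpoints in different components.
F J (7): add — endpoints in different components.
MST edge set: {H I, C J, E F, E G, D H, H J, F J}.
Of the listed edges, {H J, E G} are in the MST → 2.

2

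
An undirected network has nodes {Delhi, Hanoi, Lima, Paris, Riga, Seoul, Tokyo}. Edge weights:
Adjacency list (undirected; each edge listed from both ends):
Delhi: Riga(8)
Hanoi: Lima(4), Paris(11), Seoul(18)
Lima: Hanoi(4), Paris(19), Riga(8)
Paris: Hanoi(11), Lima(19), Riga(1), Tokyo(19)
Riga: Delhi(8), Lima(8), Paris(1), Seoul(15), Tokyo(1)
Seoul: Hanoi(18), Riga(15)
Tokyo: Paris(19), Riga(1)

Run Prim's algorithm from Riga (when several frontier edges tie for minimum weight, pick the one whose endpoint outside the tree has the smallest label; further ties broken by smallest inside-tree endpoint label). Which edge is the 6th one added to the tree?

Riga-Seoul

Grow the tree from Riga using Prim:
Step 1: cheapest edge leaving the tree is Paris Riga (1); add Paris.
Step 2: cheapest edge leaving the tree is Riga Tokyo (1); add Tokyo.
Step 3: cheapest edge leaving the tree is Delhi Riga (8); add Delhi.
Step 4: cheapest edge leaving the tree is Lima Riga (8); add Lima.
Step 5: cheapest edge leaving the tree is Hanoi Lima (4); add Hanoi.
Step 6: cheapest edge leaving the tree is Riga Seoul (15); add Seoul.
The 6th edge added is Riga Seoul.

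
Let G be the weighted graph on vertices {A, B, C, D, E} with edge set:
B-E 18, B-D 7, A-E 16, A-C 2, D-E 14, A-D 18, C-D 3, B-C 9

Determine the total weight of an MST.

Kruskal's algorithm — process edges by increasing weight (ties by edge label):
A-C (2): add. Components now {A,C} {B} {D} {E}
C-D (3): add. Components now {A,C,D} {B} {E}
B-D (7): add. Components now {A,B,C,D} {E}
B-C (9): skip — B and C already connected.
D-E (14): add. Components now {A,B,C,D,E}
MST edges: A-C, C-D, B-D, D-E; total weight 2+3+7+14 = 26.

26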